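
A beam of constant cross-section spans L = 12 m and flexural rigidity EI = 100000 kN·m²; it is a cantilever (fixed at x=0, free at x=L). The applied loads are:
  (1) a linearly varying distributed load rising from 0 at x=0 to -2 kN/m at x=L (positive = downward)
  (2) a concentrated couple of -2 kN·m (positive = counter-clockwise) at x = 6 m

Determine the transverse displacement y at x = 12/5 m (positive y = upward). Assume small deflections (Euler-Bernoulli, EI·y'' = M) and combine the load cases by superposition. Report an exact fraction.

y(12/5) = 237483/97656250 m

Load 1 — triangular load w₀=-2 kN/m (0→w₀ over full span):
  y_1 = (w₀Lx³/12-w₀L²x²/6-w₀x⁵/(120L))/EI = ((-2)·12·(12/5)³/12-(-2)·12²·(12/5)²/6-(-2)·(12/5)⁵/(120·12))/100000 = 121554/48828125 m
Load 2 — applied couple M₀=-2 kN·m at a=6 m (b=L-a=6):
  y_2 = M₀x²/(2EI)  [x≤a] = (-2)·(12/5)²/(2·100000) = -9/156250 m
Superposition: y = Σ y_i = 237483/97656250 m ≈ 0.002432 m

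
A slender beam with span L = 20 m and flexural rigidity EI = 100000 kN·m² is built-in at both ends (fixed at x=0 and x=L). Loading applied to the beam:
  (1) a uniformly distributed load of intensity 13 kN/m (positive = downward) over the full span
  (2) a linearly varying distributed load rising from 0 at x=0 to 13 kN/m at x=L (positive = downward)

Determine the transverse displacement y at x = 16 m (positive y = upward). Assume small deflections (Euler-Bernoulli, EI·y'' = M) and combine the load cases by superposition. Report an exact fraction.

Load 1 — uniform load w=13 kN/m over full span:
  y_1 = -wx²(L-x)²/(24EI) = -13·16²·(20-16)²/(24·100000) = -208/9375 m
Load 2 — triangular load w₀=13 kN/m (0→w₀ over full span):
  y_2 = -w₀x²(L-x)²(x+2L)/(120LEI) = -13·16²·(20-16)²·(16+2·20)/(120·20·100000) = -2912/234375 m
Superposition: y = Σ y_i = -2704/78125 m ≈ -0.034611 m

y(16) = -2704/78125 m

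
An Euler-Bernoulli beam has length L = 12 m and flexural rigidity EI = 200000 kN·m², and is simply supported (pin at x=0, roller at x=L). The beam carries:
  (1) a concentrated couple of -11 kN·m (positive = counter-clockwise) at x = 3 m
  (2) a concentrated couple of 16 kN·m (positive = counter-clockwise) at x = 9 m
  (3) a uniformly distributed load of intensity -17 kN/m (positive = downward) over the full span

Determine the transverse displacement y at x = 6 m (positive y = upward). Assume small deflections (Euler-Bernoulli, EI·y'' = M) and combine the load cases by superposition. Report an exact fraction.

Load 1 — applied couple M₀=-11 kN·m at a=3 m (b=L-a=9):
  y_1 = (M₀x³/(6L)-M₀(x-a)²/2+C₁x)/EI  [x>a] with C₁=M₀(3b²-L²)/(6L)=-121/8 = ((-11)·6³/(6·12)-(-11)·(6-3)²/2+(-121/8)·6)/200000 = -297/800000 m
Load 2 — applied couple M₀=16 kN·m at a=9 m (b=L-a=3):
  y_2 = (M₀x³/(6L)+C₁x)/EI  [x≤a] with C₁=M₀(3b²-L²)/(6L)=-26 = (16·6³/(6·12)+(-26)·6)/200000 = -27/50000 m
Load 3 — uniform load w=-17 kN/m over full span:
  y_3 = -wx(L³-2Lx²+x³)/(24EI) = -(-17)·6·(12³-2·12·6²+6³)/(24·200000) = 459/20000 m
Superposition: y = Σ y_i = 17631/800000 m ≈ 0.022039 m

y(6) = 17631/800000 m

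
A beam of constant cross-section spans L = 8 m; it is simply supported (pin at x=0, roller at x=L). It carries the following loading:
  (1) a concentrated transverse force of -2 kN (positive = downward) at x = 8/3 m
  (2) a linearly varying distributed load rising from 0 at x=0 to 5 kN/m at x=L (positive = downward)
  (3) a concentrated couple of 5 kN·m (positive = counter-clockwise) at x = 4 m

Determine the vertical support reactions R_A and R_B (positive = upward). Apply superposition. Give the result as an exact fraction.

R_A = 143/24 kN, R_B = 289/24 kN

Load 1 — point force P=-2 kN at a=8/3 m (b=L-a=16/3):
  R_A = Pb/L = (-2)·(16/3)/8 = -4/3 kN
  R_B = Pa/L = (-2)·(8/3)/8 = -2/3 kN
Load 2 — triangular load w₀=5 kN/m (0→w₀ over full span):
  R_A = w₀L/6 = 5·8/6 = 20/3 kN
  R_B = w₀L/3 = 5·8/3 = 40/3 kN
Load 3 — applied couple M₀=5 kN·m at a=4 m (b=L-a=4):
  R_A = M₀/L = 5/8 kN
  R_B = -M₀/L = -5/8 kN
Superposition: R_A = 143/24 kN, R_B = 289/24 kN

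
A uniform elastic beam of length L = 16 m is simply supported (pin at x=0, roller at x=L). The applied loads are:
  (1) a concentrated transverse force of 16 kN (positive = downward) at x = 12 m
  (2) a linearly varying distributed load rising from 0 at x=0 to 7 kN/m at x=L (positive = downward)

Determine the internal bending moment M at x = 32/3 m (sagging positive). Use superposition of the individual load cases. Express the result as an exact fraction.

M(32/3) = 12416/81 kN·m

Load 1 — point force P=16 kN at a=12 m (b=L-a=4):
  M_1 = Pbx/L  [x≤a] = 16·4·(32/3)/16 = 128/3 kN·m
Load 2 — triangular load w₀=7 kN/m (0→w₀ over full span):
  M_2 = w₀Lx/6 - w₀x³/(6L) = 7·16·(32/3)/6 - 7·(32/3)³/(6·16) = 8960/81 kN·m
Superposition: M = Σ M_i = 12416/81 kN·m ≈ 153.283951 kN·m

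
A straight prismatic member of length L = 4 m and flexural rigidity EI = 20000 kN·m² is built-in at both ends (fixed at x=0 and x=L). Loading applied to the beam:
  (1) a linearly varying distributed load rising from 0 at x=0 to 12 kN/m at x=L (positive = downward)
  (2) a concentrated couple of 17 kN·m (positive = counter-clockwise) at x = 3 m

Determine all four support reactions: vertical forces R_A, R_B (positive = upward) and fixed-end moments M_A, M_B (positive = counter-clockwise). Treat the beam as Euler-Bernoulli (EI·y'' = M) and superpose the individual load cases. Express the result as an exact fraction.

Load 1 — triangular load w₀=12 kN/m (0→w₀ over full span):
  R_A = 3w₀L/20 = 3·12·4/20 = 36/5 kN
  M_A = w₀L²/30 = 12·4²/30 = 32/5 kN·m
  R_B = 7w₀L/20 = 7·12·4/20 = 84/5 kN
  M_B = -w₀L²/20 = -12·4²/20 = -48/5 kN·m
Load 2 — applied couple M₀=17 kN·m at a=3 m (b=L-a=1):
  R_A = 6M₀ab/L³ = 6·17·3·1/4³ = 153/32 kN
  M_A = M₀b(2a-b)/L² = 17·1·(2·3-1)/4² = 85/16 kN·m
  R_B = -6M₀ab/L³ = -6·17·3·1/4³ = -153/32 kN
  M_B = M₀a(2b-a)/L² = 17·3·(2·1-3)/4² = -51/16 kN·m
Superposition: R_A = 1917/160 kN, M_A = 937/80 kN·m, R_B = 1923/160 kN, M_B = -1023/80 kN·m

R_A = 1917/160 kN, M_A = 937/80 kN·m, R_B = 1923/160 kN, M_B = -1023/80 kN·m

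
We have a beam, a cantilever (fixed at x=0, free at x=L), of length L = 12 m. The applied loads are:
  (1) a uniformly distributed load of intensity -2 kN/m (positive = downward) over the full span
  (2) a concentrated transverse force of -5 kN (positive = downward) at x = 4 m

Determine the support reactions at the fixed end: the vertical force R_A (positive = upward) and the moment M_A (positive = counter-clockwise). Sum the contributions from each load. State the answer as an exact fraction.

Load 1 — uniform load w=-2 kN/m over full span:
  R_A = wL = (-2)·12 = -24 kN
  M_A = wL²/2 = (-2)·12²/2 = -144 kN·m
Load 2 — point force P=-5 kN at a=4 m (b=L-a=8):
  R_A = P = (-5) = -5 kN
  M_A = Pa = (-5)·4 = -20 kN·m
Superposition: R_A = -29 kN, M_A = -164 kN·m

R_A = -29 kN, M_A = -164 kN·m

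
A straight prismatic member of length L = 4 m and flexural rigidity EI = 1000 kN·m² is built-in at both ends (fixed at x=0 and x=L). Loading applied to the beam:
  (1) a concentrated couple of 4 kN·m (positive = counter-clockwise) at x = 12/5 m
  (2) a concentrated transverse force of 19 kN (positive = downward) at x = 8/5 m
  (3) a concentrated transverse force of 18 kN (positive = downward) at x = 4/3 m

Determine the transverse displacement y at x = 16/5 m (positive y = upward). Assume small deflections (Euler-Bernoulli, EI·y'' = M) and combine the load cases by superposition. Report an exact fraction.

Load 1 — applied couple M₀=4 kN·m at a=12/5 m (b=L-a=8/5):
  y_1 = (R_Ax³/6 - M_Ax²/2 - M₀(x-a)²/2)/EI  [x>a] with R_A=36/25, M_A=32/25 = ((36/25)·(16/5)³/6 - (32/25)·(16/5)²/2 - 4·((16/5)-(12/5))²/2)/1000 = 12/390625 m
Load 2 — point force P=19 kN at a=8/5 m (b=L-a=12/5):
  y_2 = -Pa²(L-x)²(3bL-(3b+a)(L-x))/(6L³EI)  [x>a] = -19·(8/5)²·(4-(16/5))²·(3·(12/5)·4-(3·(12/5)+(8/5))·(4-(16/5)))/(6·4³·1000) = -10336/5859375 m
Load 3 — point force P=18 kN at a=4/3 m (b=L-a=8/3):
  y_3 = -Pa²(L-x)²(3bL-(3b+a)(L-x))/(6L³EI)  [x>a] = -18·(4/3)²·(4-(16/5))²·(3·(8/3)·4-(3·(8/3)+(4/3))·(4-(16/5)))/(6·4³·1000) = -184/140625 m
Superposition: y = Σ y_i = -53468/17578125 m ≈ -0.003042 m

y(16/5) = -53468/17578125 m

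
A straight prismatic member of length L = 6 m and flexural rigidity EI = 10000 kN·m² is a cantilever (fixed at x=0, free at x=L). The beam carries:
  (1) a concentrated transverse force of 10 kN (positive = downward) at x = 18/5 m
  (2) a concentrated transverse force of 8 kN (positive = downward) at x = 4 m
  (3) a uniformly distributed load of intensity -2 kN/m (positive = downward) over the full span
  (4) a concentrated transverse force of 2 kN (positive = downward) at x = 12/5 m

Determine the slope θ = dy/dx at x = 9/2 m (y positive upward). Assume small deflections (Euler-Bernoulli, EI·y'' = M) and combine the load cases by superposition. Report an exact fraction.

θ(9/2) = -12737/2000000 rad

Load 1 — point force P=10 kN at a=18/5 m (b=L-a=12/5):
  θ_1 = -Pa²/(2EI)  [x>a] = -10·(18/5)²/(2·10000) = -81/12500 rad
Load 2 — point force P=8 kN at a=4 m (b=L-a=2):
  θ_2 = -Pa²/(2EI)  [x>a] = -8·4²/(2·10000) = -4/625 rad
Load 3 — uniform load w=-2 kN/m over full span:
  θ_3 = -wx(x²-3Lx+3L²)/(6EI) = -(-2)·(9/2)·((9/2)²-3·6·(9/2)+3·6²)/(6·10000) = 567/80000 rad
Load 4 — point force P=2 kN at a=12/5 m (b=L-a=18/5):
  θ_4 = -Pa²/(2EI)  [x>a] = -2·(12/5)²/(2·10000) = -9/15625 rad
Superposition: θ = Σ θ_i = -12737/2000000 rad ≈ -0.006369 rad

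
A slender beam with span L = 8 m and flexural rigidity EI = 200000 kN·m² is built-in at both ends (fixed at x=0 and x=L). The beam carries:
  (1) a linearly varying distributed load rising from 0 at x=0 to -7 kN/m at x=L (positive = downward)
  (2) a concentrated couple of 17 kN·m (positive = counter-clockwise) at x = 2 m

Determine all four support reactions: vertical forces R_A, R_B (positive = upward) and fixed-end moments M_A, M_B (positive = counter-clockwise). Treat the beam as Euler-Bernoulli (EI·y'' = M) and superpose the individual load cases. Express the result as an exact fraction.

Load 1 — triangular load w₀=-7 kN/m (0→w₀ over full span):
  R_A = 3w₀L/20 = 3·(-7)·8/20 = -42/5 kN
  M_A = w₀L²/30 = (-7)·8²/30 = -224/15 kN·m
  R_B = 7w₀L/20 = 7·(-7)·8/20 = -98/5 kN
  M_B = -w₀L²/20 = -(-7)·8²/20 = 112/5 kN·m
Load 2 — applied couple M₀=17 kN·m at a=2 m (b=L-a=6):
  R_A = 6M₀ab/L³ = 6·17·2·6/8³ = 153/64 kN
  M_A = M₀b(2a-b)/L² = 17·6·(2·2-6)/8² = -51/16 kN·m
  R_B = -6M₀ab/L³ = -6·17·2·6/8³ = -153/64 kN
  M_B = M₀a(2b-a)/L² = 17·2·(2·6-2)/8² = 85/16 kN·m
Superposition: R_A = -1923/320 kN, M_A = -4349/240 kN·m, R_B = -7037/320 kN, M_B = 2217/80 kN·m

R_A = -1923/320 kN, M_A = -4349/240 kN·m, R_B = -7037/320 kN, M_B = 2217/80 kN·m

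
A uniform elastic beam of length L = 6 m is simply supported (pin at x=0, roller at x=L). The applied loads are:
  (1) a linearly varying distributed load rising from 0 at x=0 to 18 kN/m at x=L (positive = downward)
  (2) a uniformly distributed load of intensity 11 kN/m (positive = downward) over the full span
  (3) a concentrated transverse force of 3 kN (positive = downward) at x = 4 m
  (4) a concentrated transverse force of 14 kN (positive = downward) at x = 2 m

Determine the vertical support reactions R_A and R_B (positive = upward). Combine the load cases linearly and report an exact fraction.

R_A = 184/3 kN, R_B = 227/3 kN

Load 1 — triangular load w₀=18 kN/m (0→w₀ over full span):
  R_A = w₀L/6 = 18·6/6 = 18 kN
  R_B = w₀L/3 = 18·6/3 = 36 kN
Load 2 — uniform load w=11 kN/m over full span:
  R_A = wL/2 = 11·6/2 = 33 kN
  R_B = wL/2 = 11·6/2 = 33 kN
Load 3 — point force P=3 kN at a=4 m (b=L-a=2):
  R_A = Pb/L = 3·2/6 = 1 kN
  R_B = Pa/L = 3·4/6 = 2 kN
Load 4 — point force P=14 kN at a=2 m (b=L-a=4):
  R_A = Pb/L = 14·4/6 = 28/3 kN
  R_B = Pa/L = 14·2/6 = 14/3 kN
Superposition: R_A = 184/3 kN, R_B = 227/3 kN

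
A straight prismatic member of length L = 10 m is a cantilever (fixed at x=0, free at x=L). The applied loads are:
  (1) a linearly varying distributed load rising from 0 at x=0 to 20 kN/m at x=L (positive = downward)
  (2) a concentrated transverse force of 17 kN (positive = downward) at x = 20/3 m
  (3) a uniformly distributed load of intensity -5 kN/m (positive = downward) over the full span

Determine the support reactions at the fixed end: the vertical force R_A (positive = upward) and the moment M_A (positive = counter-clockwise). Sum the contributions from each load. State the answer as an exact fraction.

R_A = 67 kN, M_A = 530 kN·m

Load 1 — triangular load w₀=20 kN/m (0→w₀ over full span):
  R_A = w₀L/2 = 20·10/2 = 100 kN
  M_A = w₀L²/3 = 20·10²/3 = 2000/3 kN·m
Load 2 — point force P=17 kN at a=20/3 m (b=L-a=10/3):
  R_A = P = 17 kN
  M_A = Pa = 17·(20/3) = 340/3 kN·m
Load 3 — uniform load w=-5 kN/m over full span:
  R_A = wL = (-5)·10 = -50 kN
  M_A = wL²/2 = (-5)·10²/2 = -250 kN·m
Superposition: R_A = 67 kN, M_A = 530 kN·m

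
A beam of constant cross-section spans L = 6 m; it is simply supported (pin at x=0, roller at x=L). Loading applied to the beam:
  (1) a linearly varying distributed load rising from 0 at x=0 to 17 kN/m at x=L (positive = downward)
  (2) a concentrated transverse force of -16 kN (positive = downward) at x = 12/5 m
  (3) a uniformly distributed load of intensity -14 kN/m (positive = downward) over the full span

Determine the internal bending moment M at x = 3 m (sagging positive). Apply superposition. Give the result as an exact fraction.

Load 1 — triangular load w₀=17 kN/m (0→w₀ over full span):
  M_1 = w₀Lx/6 - w₀x³/(6L) = 17·6·3/6 - 17·3³/(6·6) = 153/4 kN·m
Load 2 — point force P=-16 kN at a=12/5 m (b=L-a=18/5):
  M_2 = Pa(L-x)/L  [x>a] = (-16)·(12/5)·(6-3)/6 = -96/5 kN·m
Load 3 — uniform load w=-14 kN/m over full span:
  M_3 = wx(L-x)/2 = (-14)·3·(6-3)/2 = -63 kN·m
Superposition: M = Σ M_i = -879/20 kN·m ≈ -43.950000 kN·m

M(3) = -879/20 kN·m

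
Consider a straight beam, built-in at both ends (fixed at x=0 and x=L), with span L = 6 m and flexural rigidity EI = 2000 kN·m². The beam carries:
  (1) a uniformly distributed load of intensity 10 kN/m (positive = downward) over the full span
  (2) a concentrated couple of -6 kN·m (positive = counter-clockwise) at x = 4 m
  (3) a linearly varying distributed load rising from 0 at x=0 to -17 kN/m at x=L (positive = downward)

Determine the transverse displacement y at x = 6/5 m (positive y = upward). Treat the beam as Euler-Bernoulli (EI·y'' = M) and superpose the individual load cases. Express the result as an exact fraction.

y(6/5) = -9483/7812500 m

Load 1 — uniform load w=10 kN/m over full span:
  y_1 = -wx²(L-x)²/(24EI) = -10·(6/5)²·(6-(6/5))²/(24·2000) = -108/15625 m
Load 2 — applied couple M₀=-6 kN·m at a=4 m (b=L-a=2):
  y_2 = (R_Ax³/6 - M_Ax²/2)/EI  [x≤a] with R_A=-4/3, M_A=-2 = ((-4/3)·(6/5)³/6 - (-2)·(6/5)²/2)/2000 = 33/62500 m
Load 3 — triangular load w₀=-17 kN/m (0→w₀ over full span):
  y_3 = -w₀x²(L-x)²(x+2L)/(120LEI) = -(-17)·(6/5)²·(6-(6/5))²·((6/5)+2·6)/(120·6·2000) = 10098/1953125 m
Superposition: y = Σ y_i = -9483/7812500 m ≈ -0.001214 m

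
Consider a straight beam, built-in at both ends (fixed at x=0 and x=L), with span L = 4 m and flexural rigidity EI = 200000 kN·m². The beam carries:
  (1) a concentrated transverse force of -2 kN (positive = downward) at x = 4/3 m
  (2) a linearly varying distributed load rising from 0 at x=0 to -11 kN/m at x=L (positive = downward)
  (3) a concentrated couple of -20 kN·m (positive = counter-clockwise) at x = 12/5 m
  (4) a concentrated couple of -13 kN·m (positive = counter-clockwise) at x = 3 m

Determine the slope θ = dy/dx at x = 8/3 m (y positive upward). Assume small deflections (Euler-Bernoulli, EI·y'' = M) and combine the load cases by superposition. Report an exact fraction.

Load 1 — point force P=-2 kN at a=4/3 m (b=L-a=8/3):
  θ_1 = Pa²(L-x)(2bL-(3b+a)(L-x))/(2L³EI)  [x>a] = (-2)·(4/3)²·(4-(8/3))·(2·(8/3)·4-(3·(8/3)+(4/3))·(4-(8/3)))/(2·4³·200000) = -1/607500 rad
Load 2 — triangular load w₀=-11 kN/m (0→w₀ over full span):
  θ_2 = -w₀(2x(L-x)(L-2x)(x+2L)+x²(L-x)²)/(120LEI) = -(-11)·(2·(8/3)·(4-(8/3))·(4-2·(8/3))·((8/3)+2·4)+(8/3)²·(4-(8/3))²)/(120·4·200000) = -77/7593750 rad
Load 3 — applied couple M₀=-20 kN·m at a=12/5 m (b=L-a=8/5):
  θ_3 = (R_Ax²/2 - M_Ax - M₀(x-a))/EI  [x>a] with R_A=-36/5, M_A=-32/5 = ((-36/5)·(8/3)²/2 - (-32/5)·(8/3) - (-20)·((8/3)-(12/5)))/200000 = -1/62500 rad
Load 4 — applied couple M₀=-13 kN·m at a=3 m (b=L-a=1):
  θ_4 = (R_Ax²/2 - M_Ax)/EI  [x≤a] with R_A=-117/32, M_A=-65/16 = ((-117/32)·(8/3)²/2 - (-65/16)·(8/3))/200000 = -13/1200000 rad
Superposition: θ = Σ θ_i = -18769/486000000 rad ≈ -0.000039 rad

θ(8/3) = -18769/486000000 rad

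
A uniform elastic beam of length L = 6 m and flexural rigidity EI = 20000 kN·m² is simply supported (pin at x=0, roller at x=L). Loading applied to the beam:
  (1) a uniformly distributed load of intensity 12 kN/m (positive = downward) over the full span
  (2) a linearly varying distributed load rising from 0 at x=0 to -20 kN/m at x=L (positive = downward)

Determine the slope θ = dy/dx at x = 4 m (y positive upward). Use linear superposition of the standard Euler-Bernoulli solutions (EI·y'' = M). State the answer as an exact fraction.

θ(4) = 13/22500 rad

Load 1 — uniform load w=12 kN/m over full span:
  θ_1 = -w(L³-6Lx²+4x³)/(24EI) = -12·(6³-6·6·4²+4·4³)/(24·20000) = 13/5000 rad
Load 2 — triangular load w₀=-20 kN/m (0→w₀ over full span):
  θ_2 = -w₀(7L⁴-30L²x²+15x⁴)/(360LEI) = -(-20)·(7·6⁴-30·6²·4²+15·4⁴)/(360·6·20000) = -91/45000 rad
Superposition: θ = Σ θ_i = 13/22500 rad ≈ 0.000578 rad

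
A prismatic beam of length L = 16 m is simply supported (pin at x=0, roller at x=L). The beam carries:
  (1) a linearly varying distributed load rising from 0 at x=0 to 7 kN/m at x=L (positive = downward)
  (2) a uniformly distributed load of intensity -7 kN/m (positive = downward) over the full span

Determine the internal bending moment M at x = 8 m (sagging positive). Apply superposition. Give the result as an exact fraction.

Load 1 — triangular load w₀=7 kN/m (0→w₀ over full span):
  M_1 = w₀Lx/6 - w₀x³/(6L) = 7·16·8/6 - 7·8³/(6·16) = 112 kN·m
Load 2 — uniform load w=-7 kN/m over full span:
  M_2 = wx(L-x)/2 = (-7)·8·(16-8)/2 = -224 kN·m
Superposition: M = Σ M_i = -112 kN·m ≈ -112.000000 kN·m

M(8) = -112 kN·m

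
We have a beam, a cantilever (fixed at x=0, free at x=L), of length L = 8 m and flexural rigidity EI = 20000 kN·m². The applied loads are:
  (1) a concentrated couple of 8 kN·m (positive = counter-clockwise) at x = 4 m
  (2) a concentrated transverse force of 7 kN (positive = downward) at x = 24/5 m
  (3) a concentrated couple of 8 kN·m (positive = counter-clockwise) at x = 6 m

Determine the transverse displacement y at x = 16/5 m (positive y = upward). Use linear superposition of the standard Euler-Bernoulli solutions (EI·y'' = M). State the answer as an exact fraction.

Load 1 — applied couple M₀=8 kN·m at a=4 m (b=L-a=4):
  y_1 = M₀x²/(2EI)  [x≤a] = 8·(16/5)²/(2·20000) = 32/15625 m
Load 2 — point force P=7 kN at a=24/5 m (b=L-a=16/5):
  y_2 = -Px²(3a-x)/(6EI)  [x≤a] = -7·(16/5)²·(3·(24/5)-(16/5))/(6·20000) = -1568/234375 m
Load 3 — applied couple M₀=8 kN·m at a=6 m (b=L-a=2):
  y_3 = M₀x²/(2EI)  [x≤a] = 8·(16/5)²/(2·20000) = 32/15625 m
Superposition: y = Σ y_i = -608/234375 m ≈ -0.002594 m

y(16/5) = -608/234375 m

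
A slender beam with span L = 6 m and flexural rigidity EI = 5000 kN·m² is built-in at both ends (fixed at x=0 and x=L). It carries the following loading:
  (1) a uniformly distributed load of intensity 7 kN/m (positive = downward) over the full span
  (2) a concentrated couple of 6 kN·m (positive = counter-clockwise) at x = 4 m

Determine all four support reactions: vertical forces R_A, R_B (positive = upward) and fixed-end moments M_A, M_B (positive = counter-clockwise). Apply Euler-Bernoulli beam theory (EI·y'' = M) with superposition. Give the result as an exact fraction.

Load 1 — uniform load w=7 kN/m over full span:
  R_A = wL/2 = 7·6/2 = 21 kN
  M_A = wL²/12 = 7·6²/12 = 21 kN·m
  R_B = wL/2 = 7·6/2 = 21 kN
  M_B = -wL²/12 = -7·6²/12 = -21 kN·m
Load 2 — applied couple M₀=6 kN·m at a=4 m (b=L-a=2):
  R_A = 6M₀ab/L³ = 6·6·4·2/6³ = 4/3 kN
  M_A = M₀b(2a-b)/L² = 6·2·(2·4-2)/6² = 2 kN·m
  R_B = -6M₀ab/L³ = -6·6·4·2/6³ = -4/3 kN
  M_B = M₀a(2b-a)/L² = 6·4·(2·2-4)/6² = 0 kN·m
Superposition: R_A = 67/3 kN, M_A = 23 kN·m, R_B = 59/3 kN, M_B = -21 kN·m

R_A = 67/3 kN, M_A = 23 kN·m, R_B = 59/3 kN, M_B = -21 kN·m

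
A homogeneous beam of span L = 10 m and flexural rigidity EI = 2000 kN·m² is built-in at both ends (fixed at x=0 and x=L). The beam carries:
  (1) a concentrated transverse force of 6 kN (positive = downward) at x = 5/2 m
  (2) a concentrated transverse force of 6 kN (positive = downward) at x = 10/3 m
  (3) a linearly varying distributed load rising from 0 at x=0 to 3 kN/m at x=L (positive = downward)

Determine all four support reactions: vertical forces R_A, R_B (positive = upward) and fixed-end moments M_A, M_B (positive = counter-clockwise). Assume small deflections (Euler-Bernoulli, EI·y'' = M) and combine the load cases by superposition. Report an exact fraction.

R_A = 2017/144 kN, M_A = 3935/144 kN·m, R_B = 1871/144 kN, M_B = -3205/144 kN·m

Load 1 — point force P=6 kN at a=5/2 m (b=L-a=15/2):
  R_A = Pb²(3a+b)/L³ = 6·(15/2)²·(3·(5/2)+(15/2))/10³ = 81/16 kN
  M_A = Pab²/L² = 6·(5/2)·(15/2)²/10² = 135/16 kN·m
  R_B = Pa²(a+3b)/L³ = 6·(5/2)²·((5/2)+3·(15/2))/10³ = 15/16 kN
  M_B = -Pa²b/L² = -6·(5/2)²·(15/2)/10² = -45/16 kN·m
Load 2 — point force P=6 kN at a=10/3 m (b=L-a=20/3):
  R_A = Pb²(3a+b)/L³ = 6·(20/3)²·(3·(10/3)+(20/3))/10³ = 40/9 kN
  M_A = Pab²/L² = 6·(10/3)·(20/3)²/10² = 80/9 kN·m
  R_B = Pa²(a+3b)/L³ = 6·(10/3)²·((10/3)+3·(20/3))/10³ = 14/9 kN
  M_B = -Pa²b/L² = -6·(10/3)²·(20/3)/10² = -40/9 kN·m
Load 3 — triangular load w₀=3 kN/m (0→w₀ over full span):
  R_A = 3w₀L/20 = 3·3·10/20 = 9/2 kN
  M_A = w₀L²/30 = 3·10²/30 = 10 kN·m
  R_B = 7w₀L/20 = 7·3·10/20 = 21/2 kN
  M_B = -w₀L²/20 = -3·10²/20 = -15 kN·m
Superposition: R_A = 2017/144 kN, M_A = 3935/144 kN·m, R_B = 1871/144 kN, M_B = -3205/144 kN·m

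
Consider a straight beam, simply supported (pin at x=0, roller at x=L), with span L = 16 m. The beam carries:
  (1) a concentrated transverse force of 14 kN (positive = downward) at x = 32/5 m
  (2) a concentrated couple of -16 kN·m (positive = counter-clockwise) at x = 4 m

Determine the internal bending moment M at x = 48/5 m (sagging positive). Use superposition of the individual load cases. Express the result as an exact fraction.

Load 1 — point force P=14 kN at a=32/5 m (b=L-a=48/5):
  M_1 = Pa(L-x)/L  [x>a] = 14·(32/5)·(16-(48/5))/16 = 896/25 kN·m
Load 2 — applied couple M₀=-16 kN·m at a=4 m (b=L-a=12):
  M_2 = M₀x/L - M₀  [x>a] = (-16)·(48/5)/16 - (-16) = 32/5 kN·m
Superposition: M = Σ M_i = 1056/25 kN·m ≈ 42.240000 kN·m

M(48/5) = 1056/25 kN·m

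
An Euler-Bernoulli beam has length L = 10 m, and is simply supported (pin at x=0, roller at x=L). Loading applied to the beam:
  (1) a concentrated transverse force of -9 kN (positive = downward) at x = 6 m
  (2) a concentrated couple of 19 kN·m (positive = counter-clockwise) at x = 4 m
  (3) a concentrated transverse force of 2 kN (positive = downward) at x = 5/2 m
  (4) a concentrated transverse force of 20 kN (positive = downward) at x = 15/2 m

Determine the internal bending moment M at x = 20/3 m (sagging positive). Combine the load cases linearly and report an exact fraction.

M(20/3) = 32/3 kN·m

Load 1 — point force P=-9 kN at a=6 m (b=L-a=4):
  M_1 = Pa(L-x)/L  [x>a] = (-9)·6·(10-(20/3))/10 = -18 kN·m
Load 2 — applied couple M₀=19 kN·m at a=4 m (b=L-a=6):
  M_2 = M₀x/L - M₀  [x>a] = 19·(20/3)/10 - 19 = -19/3 kN·m
Load 3 — point force P=2 kN at a=5/2 m (b=L-a=15/2):
  M_3 = Pa(L-x)/L  [x>a] = 2·(5/2)·(10-(20/3))/10 = 5/3 kN·m
Load 4 — point force P=20 kN at a=15/2 m (b=L-a=5/2):
  M_4 = Pbx/L  [x≤a] = 20·(5/2)·(20/3)/10 = 100/3 kN·m
Superposition: M = Σ M_i = 32/3 kN·m ≈ 10.666667 kN·m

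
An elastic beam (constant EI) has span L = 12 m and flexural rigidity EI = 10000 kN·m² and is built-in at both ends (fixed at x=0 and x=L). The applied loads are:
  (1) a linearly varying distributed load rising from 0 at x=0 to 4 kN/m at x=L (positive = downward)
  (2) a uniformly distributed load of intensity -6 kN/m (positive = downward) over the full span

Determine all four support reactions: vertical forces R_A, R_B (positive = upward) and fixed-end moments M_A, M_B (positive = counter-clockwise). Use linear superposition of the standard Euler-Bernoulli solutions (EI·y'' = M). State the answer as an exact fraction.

R_A = -144/5 kN, M_A = -264/5 kN·m, R_B = -96/5 kN, M_B = 216/5 kN·m

Load 1 — triangular load w₀=4 kN/m (0→w₀ over full span):
  R_A = 3w₀L/20 = 3·4·12/20 = 36/5 kN
  M_A = w₀L²/30 = 4·12²/30 = 96/5 kN·m
  R_B = 7w₀L/20 = 7·4·12/20 = 84/5 kN
  M_B = -w₀L²/20 = -4·12²/20 = -144/5 kN·m
Load 2 — uniform load w=-6 kN/m over full span:
  R_A = wL/2 = (-6)·12/2 = -36 kN
  M_A = wL²/12 = (-6)·12²/12 = -72 kN·m
  R_B = wL/2 = (-6)·12/2 = -36 kN
  M_B = -wL²/12 = -(-6)·12²/12 = 72 kN·m
Superposition: R_A = -144/5 kN, M_A = -264/5 kN·m, R_B = -96/5 kN, M_B = 216/5 kN·m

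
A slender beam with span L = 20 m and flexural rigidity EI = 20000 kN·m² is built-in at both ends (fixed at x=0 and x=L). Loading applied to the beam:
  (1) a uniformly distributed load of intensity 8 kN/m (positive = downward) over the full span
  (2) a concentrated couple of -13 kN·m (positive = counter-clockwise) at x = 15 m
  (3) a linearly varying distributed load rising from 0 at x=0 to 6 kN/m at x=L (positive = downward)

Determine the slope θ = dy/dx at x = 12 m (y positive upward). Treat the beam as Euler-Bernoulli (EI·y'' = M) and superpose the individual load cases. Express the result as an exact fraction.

θ(12) = 3289/200000 rad

Load 1 — uniform load w=8 kN/m over full span:
  θ_1 = -wx(L-x)(L-2x)/(12EI) = -8·12·(20-12)·(20-2·12)/(12·20000) = 8/625 rad
Load 2 — applied couple M₀=-13 kN·m at a=15 m (b=L-a=5):
  θ_2 = (R_Ax²/2 - M_Ax)/EI  [x≤a] with R_A=-117/160, M_A=-65/16 = ((-117/160)·12²/2 - (-65/16)·12)/20000 = -39/200000 rad
Load 3 — triangular load w₀=6 kN/m (0→w₀ over full span):
  θ_3 = -w₀(2x(L-x)(L-2x)(x+2L)+x²(L-x)²)/(120LEI) = -6·(2·12·(20-12)·(20-2·12)·(12+2·20)+12²·(20-12)²)/(120·20·20000) = 12/3125 rad
Superposition: θ = Σ θ_i = 3289/200000 rad ≈ 0.016445 rad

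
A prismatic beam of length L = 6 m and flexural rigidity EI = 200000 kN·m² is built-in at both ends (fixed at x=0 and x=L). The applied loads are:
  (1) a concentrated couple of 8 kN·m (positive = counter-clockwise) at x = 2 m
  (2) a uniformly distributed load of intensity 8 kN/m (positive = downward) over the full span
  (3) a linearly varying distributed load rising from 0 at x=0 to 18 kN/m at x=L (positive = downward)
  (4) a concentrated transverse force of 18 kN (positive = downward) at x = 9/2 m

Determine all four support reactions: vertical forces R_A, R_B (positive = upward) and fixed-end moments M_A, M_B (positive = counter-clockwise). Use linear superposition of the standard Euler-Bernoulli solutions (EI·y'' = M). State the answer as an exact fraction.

R_A = 32249/720 kN, M_A = 4053/80 kN·m, R_B = 54151/720 kN, M_B = -16541/240 kN·m

Load 1 — applied couple M₀=8 kN·m at a=2 m (b=L-a=4):
  R_A = 6M₀ab/L³ = 6·8·2·4/6³ = 16/9 kN
  M_A = M₀b(2a-b)/L² = 8·4·(2·2-4)/6² = 0 kN·m
  R_B = -6M₀ab/L³ = -6·8·2·4/6³ = -16/9 kN
  M_B = M₀a(2b-a)/L² = 8·2·(2·4-2)/6² = 8/3 kN·m
Load 2 — uniform load w=8 kN/m over full span:
  R_A = wL/2 = 8·6/2 = 24 kN
  M_A = wL²/12 = 8·6²/12 = 24 kN·m
  R_B = wL/2 = 8·6/2 = 24 kN
  M_B = -wL²/12 = -8·6²/12 = -24 kN·m
Load 3 — triangular load w₀=18 kN/m (0→w₀ over full span):
  R_A = 3w₀L/20 = 3·18·6/20 = 81/5 kN
  M_A = w₀L²/30 = 18·6²/30 = 108/5 kN·m
  R_B = 7w₀L/20 = 7·18·6/20 = 189/5 kN
  M_B = -w₀L²/20 = -18·6²/20 = -162/5 kN·m
Load 4 — point force P=18 kN at a=9/2 m (b=L-a=3/2):
  R_A = Pb²(3a+b)/L³ = 18·(3/2)²·(3·(9/2)+(3/2))/6³ = 45/16 kN
  M_A = Pab²/L² = 18·(9/2)·(3/2)²/6² = 81/16 kN·m
  R_B = Pa²(a+3b)/L³ = 18·(9/2)²·((9/2)+3·(3/2))/6³ = 243/16 kN
  M_B = -Pa²b/L² = -18·(9/2)²·(3/2)/6² = -243/16 kN·m
Superposition: R_A = 32249/720 kN, M_A = 4053/80 kN·m, R_B = 54151/720 kN, M_B = -16541/240 kN·m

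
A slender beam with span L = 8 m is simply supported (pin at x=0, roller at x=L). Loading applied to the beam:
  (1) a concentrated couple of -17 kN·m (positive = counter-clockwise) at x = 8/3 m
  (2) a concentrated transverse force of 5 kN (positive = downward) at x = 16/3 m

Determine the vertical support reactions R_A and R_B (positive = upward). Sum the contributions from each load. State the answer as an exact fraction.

Load 1 — applied couple M₀=-17 kN·m at a=8/3 m (b=L-a=16/3):
  R_A = M₀/L = (-17)/8 = -17/8 kN
  R_B = -M₀/L = -(-17)/8 = 17/8 kN
Load 2 — point force P=5 kN at a=16/3 m (b=L-a=8/3):
  R_A = Pb/L = 5·(8/3)/8 = 5/3 kN
  R_B = Pa/L = 5·(16/3)/8 = 10/3 kN
Superposition: R_A = -11/24 kN, R_B = 131/24 kN

R_A = -11/24 kN, R_B = 131/24 kN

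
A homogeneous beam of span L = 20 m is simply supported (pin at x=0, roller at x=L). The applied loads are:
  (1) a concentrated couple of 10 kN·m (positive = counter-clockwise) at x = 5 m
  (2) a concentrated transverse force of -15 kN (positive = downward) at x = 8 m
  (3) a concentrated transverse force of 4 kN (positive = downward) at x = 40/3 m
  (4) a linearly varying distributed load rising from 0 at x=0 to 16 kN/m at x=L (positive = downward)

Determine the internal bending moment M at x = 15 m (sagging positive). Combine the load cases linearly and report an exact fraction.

M(15) = 1985/6 kN·m

Load 1 — applied couple M₀=10 kN·m at a=5 m (b=L-a=15):
  M_1 = M₀x/L - M₀  [x>a] = 10·15/20 - 10 = -5/2 kN·m
Load 2 — point force P=-15 kN at a=8 m (b=L-a=12):
  M_2 = Pa(L-x)/L  [x>a] = (-15)·8·(20-15)/20 = -30 kN·m
Load 3 — point force P=4 kN at a=40/3 m (b=L-a=20/3):
  M_3 = Pa(L-x)/L  [x>a] = 4·(40/3)·(20-15)/20 = 40/3 kN·m
Load 4 — triangular load w₀=16 kN/m (0→w₀ over full span):
  M_4 = w₀Lx/6 - w₀x³/(6L) = 16·20·15/6 - 16·15³/(6·20) = 350 kN·m
Superposition: M = Σ M_i = 1985/6 kN·m ≈ 330.833333 kN·m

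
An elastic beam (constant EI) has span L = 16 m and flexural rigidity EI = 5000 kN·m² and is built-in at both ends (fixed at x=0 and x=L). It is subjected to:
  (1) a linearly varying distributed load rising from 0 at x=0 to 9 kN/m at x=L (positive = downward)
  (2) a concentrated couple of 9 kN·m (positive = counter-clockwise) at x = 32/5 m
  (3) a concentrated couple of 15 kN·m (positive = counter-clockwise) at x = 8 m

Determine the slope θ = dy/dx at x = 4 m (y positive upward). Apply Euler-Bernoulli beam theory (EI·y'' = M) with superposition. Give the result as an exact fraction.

Load 1 — triangular load w₀=9 kN/m (0→w₀ over full span):
  θ_1 = -w₀(2x(L-x)(L-2x)(x+2L)+x²(L-x)²)/(120LEI) = -9·(2·4·(16-4)·(16-2·4)·(4+2·16)+4²·(16-4)²)/(120·16·5000) = -351/12500 rad
Load 2 — applied couple M₀=9 kN·m at a=32/5 m (b=L-a=48/5):
  θ_2 = (R_Ax²/2 - M_Ax)/EI  [x≤a] with R_A=81/100, M_A=27/25 = ((81/100)·4²/2 - (27/25)·4)/5000 = 27/62500 rad
Load 3 — applied couple M₀=15 kN·m at a=8 m (b=L-a=8):
  θ_3 = (R_Ax²/2 - M_Ax)/EI  [x≤a] with R_A=45/32, M_A=15/4 = ((45/32)·4²/2 - (15/4)·4)/5000 = -3/4000 rad
Superposition: θ = Σ θ_i = -14199/500000 rad ≈ -0.028398 rad

θ(4) = -14199/500000 rad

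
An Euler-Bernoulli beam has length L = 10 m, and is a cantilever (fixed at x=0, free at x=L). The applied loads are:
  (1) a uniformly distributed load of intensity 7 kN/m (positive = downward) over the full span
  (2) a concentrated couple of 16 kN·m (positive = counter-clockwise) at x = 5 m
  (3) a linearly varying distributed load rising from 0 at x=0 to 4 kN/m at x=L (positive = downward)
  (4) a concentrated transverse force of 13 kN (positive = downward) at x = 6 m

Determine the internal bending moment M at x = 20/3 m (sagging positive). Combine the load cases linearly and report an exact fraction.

M(20/3) = -4750/81 kN·m

Load 1 — uniform load w=7 kN/m over full span:
  M_1 = -w(L-x)²/2 = -7·(10-(20/3))²/2 = -350/9 kN·m
Load 2 — applied couple M₀=16 kN·m at a=5 m (b=L-a=5):
  M_2 = 0  [x>a] = 0 kN·m
Load 3 — triangular load w₀=4 kN/m (0→w₀ over full span):
  M_3 = w₀Lx/2 - w₀L²/3 - w₀x³/(6L) = 4·10·(20/3)/2 - 4·10²/3 - 4·(20/3)³/(6·10) = -1600/81 kN·m
Load 4 — point force P=13 kN at a=6 m (b=L-a=4):
  M_4 = 0  [x>a] = 0 kN·m
Superposition: M = Σ M_i = -4750/81 kN·m ≈ -58.641975 kN·m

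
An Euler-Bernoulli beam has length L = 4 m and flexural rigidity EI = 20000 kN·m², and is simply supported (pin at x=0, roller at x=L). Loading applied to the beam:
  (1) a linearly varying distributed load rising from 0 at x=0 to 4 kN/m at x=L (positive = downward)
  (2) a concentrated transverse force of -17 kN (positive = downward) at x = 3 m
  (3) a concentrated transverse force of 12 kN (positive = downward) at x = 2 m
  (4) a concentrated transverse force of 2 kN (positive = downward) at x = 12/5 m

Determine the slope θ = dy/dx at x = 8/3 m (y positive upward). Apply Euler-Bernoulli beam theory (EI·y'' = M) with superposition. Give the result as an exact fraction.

Load 1 — triangular load w₀=4 kN/m (0→w₀ over full span):
  θ_1 = -w₀(7L⁴-30L²x²+15x⁴)/(360LEI) = -4·(7·4⁴-30·4²·(8/3)²+15·(8/3)⁴)/(360·4·20000) = 91/759375 rad
Load 2 — point force P=-17 kN at a=3 m (b=L-a=1):
  θ_2 = -Pb(L²-b²-3x²)/(6LEI)  [x≤a] = -(-17)·1·(4²-1²-3·(8/3)²)/(6·4·20000) = -323/1440000 rad
Load 3 — point force P=12 kN at a=2 m (b=L-a=2):
  θ_3 = -Pa(2L²-6Lx+3x²+a²)/(6LEI)  [x>a] = -12·2·(2·4²-6·4·(8/3)+3·(8/3)²+2²)/(6·4·20000) = 1/3000 rad
Load 4 — point force P=2 kN at a=12/5 m (b=L-a=8/5):
  θ_4 = -Pa(2L²-6Lx+3x²+a²)/(6LEI)  [x>a] = -2·(12/5)·(2·4²-6·4·(8/3)+3·(8/3)²+(12/5)²)/(6·4·20000) = 23/468750 rad
Superposition: θ = Σ θ_i = 1350739/4860000000 rad ≈ 0.000278 rad

θ(8/3) = 1350739/4860000000 rad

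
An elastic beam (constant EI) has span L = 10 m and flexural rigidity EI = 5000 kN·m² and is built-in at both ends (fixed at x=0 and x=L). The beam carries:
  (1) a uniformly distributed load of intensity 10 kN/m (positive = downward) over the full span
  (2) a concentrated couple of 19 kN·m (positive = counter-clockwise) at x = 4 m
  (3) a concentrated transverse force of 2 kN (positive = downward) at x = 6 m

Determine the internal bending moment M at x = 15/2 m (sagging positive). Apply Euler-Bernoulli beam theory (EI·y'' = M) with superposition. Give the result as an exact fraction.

Load 1 — uniform load w=10 kN/m over full span:
  M_1 = wLx/2 - wL²/12 - wx²/2 = 10·10·(15/2)/2 - 10·10²/12 - 10·(15/2)²/2 = 125/12 kN·m
Load 2 — applied couple M₀=19 kN·m at a=4 m (b=L-a=6):
  M_2 = R_Ax - M_A - M₀  [x>a] with R_A=342/125, M_A=57/25 = (342/125)·(15/2) - (57/25) - 19 = -19/25 kN·m
Load 3 — point force P=2 kN at a=6 m (b=L-a=4):
  M_3 = Pa²(a+3b)(L-x)/L³ - Pa²b/L²  [x>a] = 2·6²·(6+3·4)·(10-(15/2))/10³ - 2·6²·4/10² = 9/25 kN·m
Superposition: M = Σ M_i = 601/60 kN·m ≈ 10.016667 kN·m

M(15/2) = 601/60 kN·m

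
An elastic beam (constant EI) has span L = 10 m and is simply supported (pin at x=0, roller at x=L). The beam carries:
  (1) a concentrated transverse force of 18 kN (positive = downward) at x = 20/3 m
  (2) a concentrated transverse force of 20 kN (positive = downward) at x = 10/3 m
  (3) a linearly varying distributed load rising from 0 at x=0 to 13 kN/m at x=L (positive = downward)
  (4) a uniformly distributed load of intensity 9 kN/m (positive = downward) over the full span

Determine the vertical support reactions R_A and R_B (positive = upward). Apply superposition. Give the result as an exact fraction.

Load 1 — point force P=18 kN at a=20/3 m (b=L-a=10/3):
  R_A = Pb/L = 18·(10/3)/10 = 6 kN
  R_B = Pa/L = 18·(20/3)/10 = 12 kN
Load 2 — point force P=20 kN at a=10/3 m (b=L-a=20/3):
  R_A = Pb/L = 20·(20/3)/10 = 40/3 kN
  R_B = Pa/L = 20·(10/3)/10 = 20/3 kN
Load 3 — triangular load w₀=13 kN/m (0→w₀ over full span):
  R_A = w₀L/6 = 13·10/6 = 65/3 kN
  R_B = w₀L/3 = 13·10/3 = 130/3 kN
Load 4 — uniform load w=9 kN/m over full span:
  R_A = wL/2 = 9·10/2 = 45 kN
  R_B = wL/2 = 9·10/2 = 45 kN
Superposition: R_A = 86 kN, R_B = 107 kN

R_A = 86 kN, R_B = 107 kN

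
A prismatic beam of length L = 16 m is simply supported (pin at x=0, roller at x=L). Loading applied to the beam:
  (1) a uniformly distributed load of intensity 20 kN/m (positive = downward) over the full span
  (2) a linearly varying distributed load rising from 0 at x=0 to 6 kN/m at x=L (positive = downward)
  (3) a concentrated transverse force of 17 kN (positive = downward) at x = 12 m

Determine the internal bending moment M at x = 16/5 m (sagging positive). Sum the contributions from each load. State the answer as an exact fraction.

M(16/5) = 59044/125 kN·m

Load 1 — uniform load w=20 kN/m over full span:
  M_1 = wx(L-x)/2 = 20·(16/5)·(16-(16/5))/2 = 2048/5 kN·m
Load 2 — triangular load w₀=6 kN/m (0→w₀ over full span):
  M_2 = w₀Lx/6 - w₀x³/(6L) = 6·16·(16/5)/6 - 6·(16/5)³/(6·16) = 6144/125 kN·m
Load 3 — point force P=17 kN at a=12 m (b=L-a=4):
  M_3 = Pbx/L  [x≤a] = 17·4·(16/5)/16 = 68/5 kN·m
Superposition: M = Σ M_i = 59044/125 kN·m ≈ 472.352000 kN·m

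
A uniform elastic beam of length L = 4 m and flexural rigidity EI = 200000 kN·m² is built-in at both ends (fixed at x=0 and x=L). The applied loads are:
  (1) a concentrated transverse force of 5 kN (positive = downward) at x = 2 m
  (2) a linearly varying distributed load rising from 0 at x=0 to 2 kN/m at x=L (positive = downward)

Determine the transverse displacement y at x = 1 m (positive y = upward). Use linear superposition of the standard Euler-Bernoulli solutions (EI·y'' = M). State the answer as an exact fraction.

y(1) = -281/48000000 m

Load 1 — point force P=5 kN at a=2 m (b=L-a=2):
  y_1 = -Pb²x²(3aL-(3a+b)x)/(6L³EI)  [x≤a] = -5·2²·1²·(3·2·4-(3·2+2)·1)/(6·4³·200000) = -1/240000 m
Load 2 — triangular load w₀=2 kN/m (0→w₀ over full span):
  y_2 = -w₀x²(L-x)²(x+2L)/(120LEI) = -2·1²·(4-1)²·(1+2·4)/(120·4·200000) = -27/16000000 m
Superposition: y = Σ y_i = -281/48000000 m ≈ -0.000006 m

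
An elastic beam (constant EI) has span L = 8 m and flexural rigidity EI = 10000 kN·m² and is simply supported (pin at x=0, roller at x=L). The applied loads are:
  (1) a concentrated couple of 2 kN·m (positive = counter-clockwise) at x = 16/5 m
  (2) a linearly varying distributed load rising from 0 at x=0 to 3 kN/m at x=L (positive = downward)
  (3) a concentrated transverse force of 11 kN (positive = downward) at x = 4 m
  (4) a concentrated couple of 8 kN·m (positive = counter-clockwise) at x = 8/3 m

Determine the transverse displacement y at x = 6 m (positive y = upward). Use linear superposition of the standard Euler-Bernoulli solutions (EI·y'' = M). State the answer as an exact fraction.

Load 1 — applied couple M₀=2 kN·m at a=16/5 m (b=L-a=24/5):
  y_1 = (M₀x³/(6L)-M₀(x-a)²/2+C₁x)/EI  [x>a] with C₁=M₀(3b²-L²)/(6L)=16/75 = (2·6³/(6·8)-2·(6-(16/5))²/2+(16/75)·6)/10000 = 61/250000 m
Load 2 — triangular load w₀=3 kN/m (0→w₀ over full span):
  y_2 = -w₀x(7L⁴-10L²x²+3x⁴)/(360LEI) = -3·6·(7·8⁴-10·8²·6²+3·6⁴)/(360·8·10000) = -119/20000 m
Load 3 — point force P=11 kN at a=4 m (b=L-a=4):
  y_3 = -Pa(L-x)(2Lx-a²-x²)/(6LEI)  [x>a] = -11·4·(8-6)·(2·8·6-4²-6²)/(6·8·10000) = -121/15000 m
Load 4 — applied couple M₀=8 kN·m at a=8/3 m (b=L-a=16/3):
  y_4 = (M₀x³/(6L)-M₀(x-a)²/2+C₁x)/EI  [x>a] with C₁=M₀(3b²-L²)/(6L)=32/9 = (8·6³/(6·8)-8·(6-(8/3))²/2+(32/9)·6)/10000 = 29/22500 m
Superposition: y = Σ y_i = -56177/4500000 m ≈ -0.012484 m

y(6) = -56177/4500000 m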